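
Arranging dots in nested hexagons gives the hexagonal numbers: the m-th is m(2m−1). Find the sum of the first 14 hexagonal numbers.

1925

Σ i(2i−1) = 2Σi² − Σi over i = 1..14.
Σi = 105 and Σi² = 1015.
2·1015 − 1·105 = 1925.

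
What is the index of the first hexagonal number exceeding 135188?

Solve n(2n−1) > 135188 for integer n.
The largest n with value ≤ 135188 is 260 (since 134940 ≤ 135188 < 135981), so the first above is n = 261, value 135981.

261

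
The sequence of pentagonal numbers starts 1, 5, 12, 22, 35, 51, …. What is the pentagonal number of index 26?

26·(3·26 − 1)/2 = 26·77/2 = 1001.

1001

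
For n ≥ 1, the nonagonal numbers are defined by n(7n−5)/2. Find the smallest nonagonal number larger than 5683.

Solve n(7n−5)/2 > 5683 for integer n.
The largest n with value ≤ 5683 is 40 (since 5500 ≤ 5683 < 5781), so the first above is n = 41, value 5781.

5781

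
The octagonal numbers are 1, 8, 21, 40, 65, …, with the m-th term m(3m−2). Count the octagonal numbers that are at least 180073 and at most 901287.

The n-th octagonal number is n(3n−2).
Smallest index with value ≥ 180073: n = 246 (giving 181056).
Largest index with value ≤ 901287: n = 548 (giving 899816).
Indices 246 through 548: 303 terms.

303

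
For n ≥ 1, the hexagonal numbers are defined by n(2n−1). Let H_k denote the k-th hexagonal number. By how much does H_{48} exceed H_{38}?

48·(2·48 − 1) = 4560 and 38·(2·38 − 1) = 2850.
Difference: 4560 − 2850 = 1710.

1710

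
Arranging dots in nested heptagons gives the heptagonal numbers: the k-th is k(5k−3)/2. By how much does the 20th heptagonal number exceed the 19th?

Consecutive heptagonal numbers differ by 5n − 4: here 5·20 − 4 = 96.

96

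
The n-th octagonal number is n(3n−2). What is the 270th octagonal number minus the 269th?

1615

Consecutive octagonal numbers differ by 6n − 5: here 6·270 − 5 = 1615.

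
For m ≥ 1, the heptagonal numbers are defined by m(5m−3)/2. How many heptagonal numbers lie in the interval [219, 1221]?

13

The n-th heptagonal number is n(5n−3)/2.
Smallest index with value ≥ 219: n = 10 (giving 235).
Largest index with value ≤ 1221: n = 22 (giving 1177).
Indices 10 through 22: 13 terms.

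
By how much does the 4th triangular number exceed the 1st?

9

4·5/2 = 10 and 1·2/2 = 1.
Difference: 10 − 1 = 9.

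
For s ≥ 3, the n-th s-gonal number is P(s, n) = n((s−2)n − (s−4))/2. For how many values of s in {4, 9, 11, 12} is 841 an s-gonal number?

1

s = 4: P(4, 29) = 841. ✓
s = 9: P(9, 15) = 750 and P(9, 16) = 856; 841 is not s-gonal.
s = 11: P(11, 14) = 833 and P(11, 15) = 960; 841 is not s-gonal.
s = 12: P(12, 13) = 793 and P(12, 14) = 924; 841 is not s-gonal.
Hits: s ∈ {4} → 1.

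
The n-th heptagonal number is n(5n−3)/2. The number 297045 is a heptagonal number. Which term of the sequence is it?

345

Set n(5n−3)/2 = 297045, giving 5n² − 3n − 594090 = 0.
The discriminant is 9 + 40·297045 = 11881809, and √11881809 = 3447.
So n = (3 + 3447) / 10 = 3450/10 = 345.
Check: 345·(5·345 − 3)/2 = 297045. ✓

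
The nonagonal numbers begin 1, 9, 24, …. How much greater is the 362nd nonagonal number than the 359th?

7563

362·(7·362 − 5)/2 = 457749 and 359·(7·359 − 5)/2 = 450186.
Difference: 457749 − 450186 = 7563.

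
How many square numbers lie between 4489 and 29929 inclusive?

The n-th square number is n².
Smallest index with value ≥ 4489: n = 67 (giving 4489).
Largest index with value ≤ 29929: n = 173 (giving 29929).
Indices 67 through 173: 107 terms.

107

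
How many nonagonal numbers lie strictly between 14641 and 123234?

The n-th nonagonal number is n(7n−5)/2.
Smallest index with value > 14641: n = 66 (giving 15081).
Largest index with value < 123234: n = 187 (giving 121924).
Indices 66 through 187: 122 terms.

122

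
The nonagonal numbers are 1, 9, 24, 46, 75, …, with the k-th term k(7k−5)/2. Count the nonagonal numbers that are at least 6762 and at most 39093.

The n-th nonagonal number is n(7n−5)/2.
Smallest index with value ≥ 6762: n = 45 (giving 6975).
Largest index with value ≤ 39093: n = 106 (giving 39061).
Indices 45 through 106: 62 terms.

62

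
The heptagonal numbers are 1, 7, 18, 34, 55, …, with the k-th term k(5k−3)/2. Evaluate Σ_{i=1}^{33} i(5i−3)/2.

30481

Σ i(5i−3)/2 = (5Σi² − 3Σi) / 2 over i = 1..33.
Σi = 561 and Σi² = 12529.
(5·12529 − 3·561) / 2 = 60962/2 = 30481.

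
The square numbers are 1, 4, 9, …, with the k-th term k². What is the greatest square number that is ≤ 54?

49

Solve n² ≤ 54 for integer n.
n = 7 gives 49 ≤ 54, while n = 8 gives 64 > 54; so the answer is 49.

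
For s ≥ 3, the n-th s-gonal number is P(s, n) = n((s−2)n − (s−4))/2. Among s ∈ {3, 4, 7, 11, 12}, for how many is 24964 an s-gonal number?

1

s = 3: P(3, 222) = 24753 and P(3, 223) = 24976; 24964 is not s-gonal.
s = 4: P(4, 158) = 24964. ✓
s = 7: P(7, 100) = 24850 and P(7, 101) = 25351; 24964 is not s-gonal.
s = 11: P(11, 74) = 24383 and P(11, 75) = 25050; 24964 is not s-gonal.
s = 12: P(12, 71) = 24921 and P(12, 72) = 25632; 24964 is not s-gonal.
Hits: s ∈ {4} → 1.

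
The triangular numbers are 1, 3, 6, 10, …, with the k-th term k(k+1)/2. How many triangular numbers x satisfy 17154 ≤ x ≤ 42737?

The n-th triangular number is n(n+1)/2.
Smallest index with value ≥ 17154: n = 185 (giving 17205).
Largest index with value ≤ 42737: n = 291 (giving 42486).
Indices 185 through 291: 107 terms.

107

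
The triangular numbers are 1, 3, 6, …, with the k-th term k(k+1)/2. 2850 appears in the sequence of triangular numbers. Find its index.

75

Set n(n+1)/2 = 2850, giving n² + n − 5700 = 0.
The discriminant is 1 + 8·2850 = 22801, and √22801 = 151.
So n = (-1 + 151) / 2 = 150/2 = 75.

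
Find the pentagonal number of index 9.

117

The 9th pentagonal number is n(3n−1)/2 with n = 9.
9·(3·9 − 1)/2 = 9·26/2 = 9·13 = 117.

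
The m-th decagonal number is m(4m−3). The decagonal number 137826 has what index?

186

Set n(4n−3) = 137826, giving 4n² − 3n − 137826 = 0.
So n = (3 + 1485) / 8 = 1488/8 = 186.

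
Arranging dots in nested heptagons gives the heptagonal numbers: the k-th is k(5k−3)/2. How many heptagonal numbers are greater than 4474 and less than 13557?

31

The n-th heptagonal number is n(5n−3)/2.
Smallest index with value > 4474: n = 43 (giving 4558).
Largest index with value < 13557: n = 73 (giving 13213).
Indices 43 through 73: 31 terms.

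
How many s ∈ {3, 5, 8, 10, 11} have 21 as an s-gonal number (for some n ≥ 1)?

2

s = 3: P(3, 6) = 21. ✓
s = 5: P(5, 3) = 12 and P(5, 4) = 22; 21 is not s-gonal.
s = 8: P(8, 3) = 21. ✓
s = 10: P(10, 2) = 10 and P(10, 3) = 27; 21 is not s-gonal.
s = 11: P(11, 2) = 11 and P(11, 3) = 30; 21 is not s-gonal.
Hits: s ∈ {3, 8} → 2.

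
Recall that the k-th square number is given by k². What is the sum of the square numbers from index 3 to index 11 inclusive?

501

Σ_{i=3}^{11} i² = 506 − 5 = 501.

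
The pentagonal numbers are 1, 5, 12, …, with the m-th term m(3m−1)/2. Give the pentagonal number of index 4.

4·(3·4 − 1)/2 = 4·11/2 = 22.

22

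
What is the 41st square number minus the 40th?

81

n² − (n−1)² = 2n − 1, so 41² − 40² = 2·41 − 1 = 81.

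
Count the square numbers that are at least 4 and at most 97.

8

The n-th square number is n².
Smallest index with value ≥ 4: n = 2 (giving 4).
Largest index with value ≤ 97: n = 9 (giving 81).
Indices 2 through 9: 8 terms.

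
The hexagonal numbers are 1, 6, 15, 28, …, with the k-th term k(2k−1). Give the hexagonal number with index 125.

125·(2·125 − 1) = 125·249 = 31125.

31125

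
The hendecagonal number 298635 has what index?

Set n(9n−7)/2 = 298635, giving 9n² − 7n − 597270 = 0.
The discriminant is 49 + 72·298635 = 21501769, and √21501769 = 4637.
So n = (7 + 4637) / 18 = 4644/18 = 258.
Check: 258·(9·258 − 7)/2 = 298635. ✓

258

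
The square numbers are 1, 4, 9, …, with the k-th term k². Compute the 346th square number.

119716

The 346th square number is n² with n = 346.
346² = 119716.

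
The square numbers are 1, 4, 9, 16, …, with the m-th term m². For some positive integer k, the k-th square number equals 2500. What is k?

50

We need n² = 2500, so n = √2500 = 50.
Check: 50² = 2500. ✓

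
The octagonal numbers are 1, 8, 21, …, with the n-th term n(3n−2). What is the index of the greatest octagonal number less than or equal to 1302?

Solve n(3n−2) ≤ 1302 for integer n.
n = 21 gives 1281 ≤ 1302, while n = 22 gives 1408 > 1302; so the answer is index 21.

21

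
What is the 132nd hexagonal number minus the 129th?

132·(2·132 − 1) = 34716 and 129·(2·129 − 1) = 33153.
Difference: 34716 − 33153 = 1563.

1563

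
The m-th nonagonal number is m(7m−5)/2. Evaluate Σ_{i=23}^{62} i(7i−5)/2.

267280

Σ i(7i−5)/2 = (7Σi² − 5Σi) / 2 over i = 23..62.
Σi = 1953 − 253 = 1700 and Σi² = 81375 − 3795 = 77580.
(7·77580 − 5·1700) / 2 = 534560/2 = 267280.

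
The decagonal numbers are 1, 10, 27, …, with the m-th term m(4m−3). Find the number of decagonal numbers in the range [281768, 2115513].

462

The n-th decagonal number is n(4n−3).
Smallest index with value ≥ 281768: n = 266 (giving 282226).
Largest index with value ≤ 2115513: n = 727 (giving 2111935).
Indices 266 through 727: 462 terms.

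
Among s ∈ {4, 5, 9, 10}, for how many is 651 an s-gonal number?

2

s = 4: P(4, 25) = 625 and P(4, 26) = 676; 651 is not s-gonal.
s = 5: P(5, 21) = 651. ✓
s = 9: P(9, 14) = 651. ✓
s = 10: P(10, 13) = 637 and P(10, 14) = 742; 651 is not s-gonal.
Hits: s ∈ {5, 9} → 2.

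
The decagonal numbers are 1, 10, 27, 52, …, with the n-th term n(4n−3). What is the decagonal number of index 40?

40·(4·40 − 3) = 40·157 = 6280.

6280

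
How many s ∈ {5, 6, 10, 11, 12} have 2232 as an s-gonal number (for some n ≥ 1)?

1

s = 5: P(5, 38) = 2147 and P(5, 39) = 2262; 2232 is not s-gonal.
s = 6: P(6, 33) = 2145 and P(6, 34) = 2278; 2232 is not s-gonal.
s = 10: P(10, 24) = 2232. ✓
s = 11: P(11, 22) = 2101 and P(11, 23) = 2300; 2232 is not s-gonal.
s = 12: P(12, 21) = 2121 and P(12, 22) = 2332; 2232 is not s-gonal.
Hits: s ∈ {10} → 1.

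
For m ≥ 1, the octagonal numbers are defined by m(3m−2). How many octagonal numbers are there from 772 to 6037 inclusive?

The n-th octagonal number is n(3n−2).
Smallest index with value ≥ 772: n = 17 (giving 833).
Largest index with value ≤ 6037: n = 45 (giving 5985).
Indices 17 through 45: 29 terms.

29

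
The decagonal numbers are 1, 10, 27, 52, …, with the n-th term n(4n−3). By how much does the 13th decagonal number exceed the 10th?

13·(4·13 − 3) = 637 and 10·(4·10 − 3) = 370.
Difference: 637 − 370 = 267.

267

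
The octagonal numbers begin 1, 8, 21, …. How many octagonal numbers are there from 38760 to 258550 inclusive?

180

The n-th octagonal number is n(3n−2).
Smallest index with value ≥ 38760: n = 114 (giving 38760).
Largest index with value ≤ 258550: n = 293 (giving 256961).
Indices 114 through 293: 180 terms.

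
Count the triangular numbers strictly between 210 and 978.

23

The n-th triangular number is n(n+1)/2.
Smallest index with value > 210: n = 21 (giving 231).
Largest index with value < 978: n = 43 (giving 946).
Indices 21 through 43: 23 terms.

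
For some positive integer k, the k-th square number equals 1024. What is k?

We need n² = 1024, so n = √1024 = 32.

32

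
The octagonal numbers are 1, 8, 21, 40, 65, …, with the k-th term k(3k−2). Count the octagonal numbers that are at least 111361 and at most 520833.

The n-th octagonal number is n(3n−2).
Smallest index with value ≥ 111361: n = 193 (giving 111361).
Largest index with value ≤ 520833: n = 417 (giving 520833).
Indices 193 through 417: 225 terms.

225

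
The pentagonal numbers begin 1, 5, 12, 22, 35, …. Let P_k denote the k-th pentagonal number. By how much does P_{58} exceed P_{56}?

58·(3·58 − 1)/2 = 5017 and 56·(3·56 − 1)/2 = 4676.
Difference: 5017 − 4676 = 341.

341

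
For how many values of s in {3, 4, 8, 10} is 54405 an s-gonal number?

s = 3: P(3, 329) = 54285 and P(3, 330) = 54615; 54405 is not s-gonal.
s = 4: P(4, 233) = 54289 and P(4, 234) = 54756; 54405 is not s-gonal.
s = 8: P(8, 135) = 54405. ✓
s = 10: P(10, 117) = 54405. ✓
Hits: s ∈ {8, 10} → 2.

2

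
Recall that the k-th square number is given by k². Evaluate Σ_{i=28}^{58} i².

Σ_{i=28}^{58} i² = 66729 − 6930 = 59799.

59799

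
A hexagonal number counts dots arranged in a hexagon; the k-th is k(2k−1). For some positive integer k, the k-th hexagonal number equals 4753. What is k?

49

Set n(2n−1) = 4753, giving 2n² − n − 4753 = 0.
The discriminant is 1 + 8·4753 = 38025, and √38025 = 195.
So n = (1 + 195) / 4 = 196/4 = 49.
Check: 49·(2·49 − 1) = 4753. ✓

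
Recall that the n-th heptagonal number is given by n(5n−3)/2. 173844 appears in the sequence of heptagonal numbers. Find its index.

Set n(5n−3)/2 = 173844, giving 5n² − 3n − 347688 = 0.
The discriminant is 9 + 40·173844 = 6953769, and √6953769 = 2637.
So n = (3 + 2637) / 10 = 2640/10 = 264.

264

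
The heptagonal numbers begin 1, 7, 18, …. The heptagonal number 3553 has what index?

Set n(5n−3)/2 = 3553, giving 5n² − 3n − 7106 = 0.
The discriminant is 9 + 40·3553 = 142129, and √142129 = 377.
So n = (3 + 377) / 10 = 380/10 = 38.

38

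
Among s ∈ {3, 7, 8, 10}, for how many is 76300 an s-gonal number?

s = 3: P(3, 390) = 76245 and P(3, 391) = 76636; 76300 is not s-gonal.
s = 7: P(7, 175) = 76300. ✓
s = 8: P(8, 159) = 75525 and P(8, 160) = 76480; 76300 is not s-gonal.
s = 10: P(10, 138) = 75762 and P(10, 139) = 76867; 76300 is not s-gonal.
Hits: s ∈ {7} → 1.

1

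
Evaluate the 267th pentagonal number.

The 267th pentagonal number is n(3n−1)/2 with n = 267.
267·(3·267 − 1)/2 = 267·800/2 = 267·400 = 106800.

106800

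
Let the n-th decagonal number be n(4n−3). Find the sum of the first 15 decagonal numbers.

Σ i(4i−3) = 4Σi² − 3Σi over i = 1..15.
Σi = 120 and Σi² = 1240.
4·1240 − 3·120 = 4600.

4600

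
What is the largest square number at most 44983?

Solve n² ≤ 44983 for integer n.
n = 212 gives 44944 ≤ 44983, while n = 213 gives 45369 > 44983; so the answer is 44944.

44944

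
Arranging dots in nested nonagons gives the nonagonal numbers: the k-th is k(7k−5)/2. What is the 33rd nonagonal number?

3729

The 33rd nonagonal number is n(7n−5)/2 with n = 33.
33·(7·33 − 5)/2 = 33·226/2 = 33·113 = 3729.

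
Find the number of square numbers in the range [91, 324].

9

The n-th square number is n².
Smallest index with value ≥ 91: n = 10 (giving 100).
Largest index with value ≤ 324: n = 18 (giving 324).
Indices 10 through 18: 9 terms.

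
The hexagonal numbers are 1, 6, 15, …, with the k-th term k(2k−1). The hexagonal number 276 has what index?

12

Set n(2n−1) = 276, giving 2n² − n − 276 = 0.
The discriminant is 1 + 8·276 = 2209, and √2209 = 47.
So n = (1 + 47) / 4 = 48/4 = 12.
Check: 12·(2·12 − 1) = 276. ✓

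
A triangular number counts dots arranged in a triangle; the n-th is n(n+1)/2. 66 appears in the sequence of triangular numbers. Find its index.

Set n(n+1)/2 = 66, giving n² + n − 132 = 0.
The discriminant is 1 + 8·66 = 529, and √529 = 23.
So n = (-1 + 23) / 2 = 22/2 = 11.

11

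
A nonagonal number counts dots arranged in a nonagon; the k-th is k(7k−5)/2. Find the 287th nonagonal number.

287·(7·287 − 5)/2 = 287·2004/2 = 287·1002 = 287574.

287574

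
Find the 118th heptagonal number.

34633

118·(5·118 − 3)/2 = 118·587/2 = 34633.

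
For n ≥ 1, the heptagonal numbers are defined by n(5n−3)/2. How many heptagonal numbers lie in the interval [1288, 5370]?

24

The n-th heptagonal number is n(5n−3)/2.
Smallest index with value ≥ 1288: n = 23 (giving 1288).
Largest index with value ≤ 5370: n = 46 (giving 5221).
Indices 23 through 46: 24 terms.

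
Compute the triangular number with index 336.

The 336th triangular number is n(n+1)/2 with n = 336.
336·337/2 = 113232/2 = 56616.

56616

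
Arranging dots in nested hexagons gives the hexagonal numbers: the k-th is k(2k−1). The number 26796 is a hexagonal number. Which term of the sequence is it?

Set n(2n−1) = 26796, giving 2n² − n − 26796 = 0.
So n = (1 + 463) / 4 = 464/4 = 116.

116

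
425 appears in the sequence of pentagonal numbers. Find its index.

Set n(3n−1)/2 = 425, giving 3n² − n − 850 = 0.
So n = (1 + 101) / 6 = 102/6 = 17.

17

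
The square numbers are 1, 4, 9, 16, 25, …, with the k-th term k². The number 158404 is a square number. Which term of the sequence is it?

We need n² = 158404, so n = √158404 = 398.

398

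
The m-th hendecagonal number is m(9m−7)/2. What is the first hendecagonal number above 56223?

57065

Solve n(9n−7)/2 > 56223 for integer n.
The largest n with value ≤ 56223 is 112 (since 56056 ≤ 56223 < 57065), so the first above is n = 113, value 57065.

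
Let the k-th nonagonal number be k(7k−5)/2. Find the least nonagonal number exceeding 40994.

41311

Solve n(7n−5)/2 > 40994 for integer n.
The largest n with value ≤ 40994 is 108 (since 40554 ≤ 40994 < 41311), so the first above is n = 109, value 41311.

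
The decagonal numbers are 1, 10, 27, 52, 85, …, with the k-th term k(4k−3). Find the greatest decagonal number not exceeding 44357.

43785

Solve n(4n−3) ≤ 44357 for integer n.
n = 105 gives 43785 ≤ 44357, while n = 106 gives 44626 > 44357; so the answer is 43785.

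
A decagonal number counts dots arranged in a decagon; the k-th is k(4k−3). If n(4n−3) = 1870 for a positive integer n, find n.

22

Set n(4n−3) = 1870, giving 4n² − 3n − 1870 = 0.
So n = (3 + 173) / 8 = 176/8 = 22.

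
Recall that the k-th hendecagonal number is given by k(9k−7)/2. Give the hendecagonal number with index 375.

631500

The 375th hendecagonal number is n(9n−7)/2 with n = 375.
375·(9·375 − 7)/2 = 375·3368/2 = 375·1684 = 631500.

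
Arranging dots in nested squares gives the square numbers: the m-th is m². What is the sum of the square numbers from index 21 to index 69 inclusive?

Σ_{i=21}^{69} i² = 111895 − 2870 = 109025.

109025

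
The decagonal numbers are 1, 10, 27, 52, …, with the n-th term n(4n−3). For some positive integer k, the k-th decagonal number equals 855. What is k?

15

Set n(4n−3) = 855, giving 4n² − 3n − 855 = 0.
The discriminant is 9 + 16·855 = 13689, and √13689 = 117.
So n = (3 + 117) / 8 = 120/8 = 15.
Check: 15·(4·15 − 3) = 855. ✓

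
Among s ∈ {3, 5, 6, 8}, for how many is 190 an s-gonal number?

2

s = 3: P(3, 19) = 190. ✓
s = 5: P(5, 11) = 176 and P(5, 12) = 210; 190 is not s-gonal.
s = 6: P(6, 10) = 190. ✓
s = 8: P(8, 8) = 176 and P(8, 9) = 225; 190 is not s-gonal.
Hits: s ∈ {3, 6} → 2.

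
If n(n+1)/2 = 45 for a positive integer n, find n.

9

Set n(n+1)/2 = 45, giving n² + n − 90 = 0.
So n = (-1 + 19) / 2 = 18/2 = 9.
Check: 9·10/2 = 45. ✓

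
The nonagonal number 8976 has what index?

51

Set n(7n−5)/2 = 8976, giving 7n² − 5n − 17952 = 0.
So n = (5 + 709) / 14 = 714/14 = 51.
Check: 51·(7·51 − 5)/2 = 8976. ✓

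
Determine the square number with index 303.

The 303rd square number is n² with n = 303.
303² = 91809.

91809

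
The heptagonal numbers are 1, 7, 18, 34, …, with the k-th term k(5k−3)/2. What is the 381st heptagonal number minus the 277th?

381·(5·381 − 3)/2 = 362331 and 277·(5·277 − 3)/2 = 191407.
Difference: 362331 − 191407 = 170924.

170924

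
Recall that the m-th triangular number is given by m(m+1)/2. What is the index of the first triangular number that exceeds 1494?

Solve n(n+1)/2 > 1494 for integer n.
The largest n with value ≤ 1494 is 54 (since 1485 ≤ 1494 < 1540), so the first above is n = 55, value 1540.

55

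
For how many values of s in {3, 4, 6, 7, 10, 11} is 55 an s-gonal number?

2

s = 3: P(3, 10) = 55. ✓
s = 4: P(4, 7) = 49 and P(4, 8) = 64; 55 is not s-gonal.
s = 6: P(6, 5) = 45 and P(6, 6) = 66; 55 is not s-gonal.
s = 7: P(7, 5) = 55. ✓
s = 10: P(10, 4) = 52 and P(10, 5) = 85; 55 is not s-gonal.
s = 11: P(11, 3) = 30 and P(11, 4) = 58; 55 is not s-gonal.
Hits: s ∈ {3, 7} → 2.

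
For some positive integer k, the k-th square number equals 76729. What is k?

We need n² = 76729, so n = √76729 = 277.

277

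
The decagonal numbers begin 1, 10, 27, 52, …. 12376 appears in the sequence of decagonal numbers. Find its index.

56

Set n(4n−3) = 12376, giving 4n² − 3n − 12376 = 0.
The discriminant is 9 + 16·12376 = 198025, and √198025 = 445.
So n = (3 + 445) / 8 = 448/8 = 56.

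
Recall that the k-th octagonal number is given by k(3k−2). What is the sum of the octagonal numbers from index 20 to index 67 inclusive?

Σ i(3i−2) = 3Σi² − 2Σi over i = 20..67.
Σi = 2278 − 190 = 2088 and Σi² = 102510 − 2470 = 100040.
3·100040 − 2·2088 = 295944.

295944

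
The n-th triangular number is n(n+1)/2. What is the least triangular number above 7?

Solve n(n+1)/2 > 7 for integer n.
The largest n with value ≤ 7 is 3 (since 6 ≤ 7 < 10), so the first above is n = 4, value 10.

10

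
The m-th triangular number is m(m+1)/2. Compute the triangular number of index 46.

The 46th triangular number is n(n+1)/2 with n = 46.
46·47/2 = 2162/2 = 1081.

1081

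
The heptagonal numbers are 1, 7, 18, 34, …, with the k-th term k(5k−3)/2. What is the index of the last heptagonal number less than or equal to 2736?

33

Solve n(5n−3)/2 ≤ 2736 for integer n.
n = 33 gives 2673 ≤ 2736, while n = 34 gives 2839 > 2736; so the answer is index 33.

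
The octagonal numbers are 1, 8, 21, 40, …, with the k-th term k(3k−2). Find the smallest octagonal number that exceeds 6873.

Solve n(3n−2) > 6873 for integer n.
The largest n with value ≤ 6873 is 48 (since 6816 ≤ 6873 < 7105), so the first above is n = 49, value 7105.

7105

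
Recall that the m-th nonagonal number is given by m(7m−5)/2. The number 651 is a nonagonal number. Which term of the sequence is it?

14

Set n(7n−5)/2 = 651, giving 7n² − 5n − 1302 = 0.
So n = (5 + 191) / 14 = 196/14 = 14.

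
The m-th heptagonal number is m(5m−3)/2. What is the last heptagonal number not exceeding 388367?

Solve n(5n−3)/2 ≤ 388367 for integer n.
n = 394 gives 387499 ≤ 388367, while n = 395 gives 389470 > 388367; so the answer is 387499.

387499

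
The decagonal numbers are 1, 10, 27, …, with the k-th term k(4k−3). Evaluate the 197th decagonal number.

The 197th decagonal number is n(4n−3) with n = 197.
197·(4·197 − 3) = 197·785 = 154645.

154645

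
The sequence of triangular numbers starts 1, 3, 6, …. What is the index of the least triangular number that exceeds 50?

Solve n(n+1)/2 > 50 for integer n.
The largest n with value ≤ 50 is 9 (since 45 ≤ 50 < 55), so the first above is n = 10, value 55.

10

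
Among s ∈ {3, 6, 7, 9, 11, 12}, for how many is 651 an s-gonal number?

1

s = 3: P(3, 35) = 630 and P(3, 36) = 666; 651 is not s-gonal.
s = 6: P(6, 18) = 630 and P(6, 19) = 703; 651 is not s-gonal.
s = 7: P(7, 16) = 616 and P(7, 17) = 697; 651 is not s-gonal.
s = 9: P(9, 14) = 651. ✓
s = 11: P(11, 12) = 606 and P(11, 13) = 715; 651 is not s-gonal.
s = 12: P(12, 11) = 561 and P(12, 12) = 672; 651 is not s-gonal.
Hits: s ∈ {9} → 1.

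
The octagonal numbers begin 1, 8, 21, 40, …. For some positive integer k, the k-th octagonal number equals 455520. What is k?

Set n(3n−2) = 455520, giving 3n² − 2n − 455520 = 0.
The discriminant is 4 + 12·455520 = 5466244, and √5466244 = 2338.
So n = (2 + 2338) / 6 = 2340/6 = 390.
Check: 390·(3·390 − 2) = 455520. ✓

390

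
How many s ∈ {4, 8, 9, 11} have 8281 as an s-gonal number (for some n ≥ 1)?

2

s = 4: P(4, 91) = 8281. ✓
s = 8: P(8, 52) = 8008 and P(8, 53) = 8321; 8281 is not s-gonal.
s = 9: P(9, 49) = 8281. ✓
s = 11: P(11, 43) = 8170 and P(11, 44) = 8558; 8281 is not s-gonal.
Hits: s ∈ {4, 9} → 2.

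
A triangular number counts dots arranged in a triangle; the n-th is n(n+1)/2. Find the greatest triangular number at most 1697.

Solve n(n+1)/2 ≤ 1697 for integer n.
n = 57 gives 1653 ≤ 1697, while n = 58 gives 1711 > 1697; so the answer is 1653.

1653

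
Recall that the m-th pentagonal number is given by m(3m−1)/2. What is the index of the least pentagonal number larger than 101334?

Solve n(3n−1)/2 > 101334 for integer n.
The largest n with value ≤ 101334 is 260 (since 101270 ≤ 101334 < 102051), so the first above is n = 261, value 102051.

261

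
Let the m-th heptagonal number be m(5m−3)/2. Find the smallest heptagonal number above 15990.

Solve n(5n−3)/2 > 15990 for integer n.
The largest n with value ≤ 15990 is 80 (since 15880 ≤ 15990 < 16281), so the first above is n = 81, value 16281.

16281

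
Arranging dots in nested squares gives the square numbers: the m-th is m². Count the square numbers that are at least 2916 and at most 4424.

The n-th square number is n².
Smallest index with value ≥ 2916: n = 54 (giving 2916).
Largest index with value ≤ 4424: n = 66 (giving 4356).
Indices 54 through 66: 13 terms.

13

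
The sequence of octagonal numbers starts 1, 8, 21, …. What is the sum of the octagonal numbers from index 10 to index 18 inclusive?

Σ i(3i−2) = 3Σi² − 2Σi over i = 10..18.
Σi = 171 − 45 = 126 and Σi² = 2109 − 285 = 1824.
3·1824 − 2·126 = 5220.

5220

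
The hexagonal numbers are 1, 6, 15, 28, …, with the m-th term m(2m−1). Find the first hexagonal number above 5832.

Solve n(2n−1) > 5832 for integer n.
The largest n with value ≤ 5832 is 54 (since 5778 ≤ 5832 < 5995), so the first above is n = 55, value 5995.

5995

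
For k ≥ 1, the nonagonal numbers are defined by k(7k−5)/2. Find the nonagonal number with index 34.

The 34th nonagonal number is n(7n−5)/2 with n = 34.
34·(7·34 − 5)/2 = 34·233/2 = 3961.

3961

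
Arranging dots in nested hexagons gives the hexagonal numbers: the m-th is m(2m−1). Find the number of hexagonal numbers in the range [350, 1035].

10

The n-th hexagonal number is n(2n−1).
Smallest index with value ≥ 350: n = 14 (giving 378).
Largest index with value ≤ 1035: n = 23 (giving 1035).
Indices 14 through 23: 10 terms.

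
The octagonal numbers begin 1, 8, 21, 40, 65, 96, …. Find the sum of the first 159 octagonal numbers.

Σ i(3i−2) = 3Σi² − 2Σi over i = 1..159.
Σi = 12720 and Σi² = 1352560.
3·1352560 − 2·12720 = 4032240.

4032240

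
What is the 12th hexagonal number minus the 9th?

12·(2·12 − 1) = 276 and 9·(2·9 − 1) = 153.
Difference: 276 − 153 = 123.

123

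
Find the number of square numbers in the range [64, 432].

The n-th square number is n².
Smallest index with value ≥ 64: n = 8 (giving 64).
Largest index with value ≤ 432: n = 20 (giving 400).
Indices 8 through 20: 13 terms.

13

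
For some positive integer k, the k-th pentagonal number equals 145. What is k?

10

Set n(3n−1)/2 = 145, giving 3n² − n − 290 = 0.
The discriminant is 1 + 24·145 = 3481, and √3481 = 59.
So n = (1 + 59) / 6 = 60/6 = 10.
Check: 10·(3·10 − 1)/2 = 145. ✓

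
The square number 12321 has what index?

We need n² = 12321, so n = √12321 = 111.

111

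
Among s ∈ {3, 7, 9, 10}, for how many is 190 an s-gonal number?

1

s = 3: P(3, 19) = 190. ✓
s = 7: P(7, 9) = 189 and P(7, 10) = 235; 190 is not s-gonal.
s = 9: P(9, 7) = 154 and P(9, 8) = 204; 190 is not s-gonal.
s = 10: P(10, 7) = 175 and P(10, 8) = 232; 190 is not s-gonal.
Hits: s ∈ {3} → 1.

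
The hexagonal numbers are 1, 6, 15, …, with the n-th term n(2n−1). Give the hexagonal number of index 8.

120

8·(2·8 − 1) = 8·15 = 120.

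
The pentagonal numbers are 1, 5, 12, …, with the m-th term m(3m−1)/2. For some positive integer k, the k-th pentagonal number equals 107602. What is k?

Set n(3n−1)/2 = 107602, giving 3n² − n − 215204 = 0.
So n = (1 + 1607) / 6 = 1608/6 = 268.

268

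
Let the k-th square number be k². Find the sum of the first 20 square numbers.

2870

Σ_{i=1}^{20} i² = 20·21·41/6 = 2870.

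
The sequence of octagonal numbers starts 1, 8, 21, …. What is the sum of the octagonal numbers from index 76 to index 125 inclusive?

1536225

Σ i(3i−2) = 3Σi² − 2Σi over i = 76..125.
Σi = 7875 − 2850 = 5025 and Σi² = 658875 − 143450 = 515425.
3·515425 − 2·5025 = 1536225.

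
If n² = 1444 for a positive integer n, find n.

We need n² = 1444, so n = √1444 = 38.
Check: 38² = 1444. ✓

38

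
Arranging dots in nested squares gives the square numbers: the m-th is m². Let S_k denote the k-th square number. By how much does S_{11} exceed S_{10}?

21

n² − (n−1)² = 2n − 1, so 11² − 10² = 2·11 − 1 = 21.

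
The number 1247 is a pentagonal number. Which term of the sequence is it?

29

Set n(3n−1)/2 = 1247, giving 3n² − n − 2494 = 0.
The discriminant is 1 + 24·1247 = 29929, and √29929 = 173.
So n = (1 + 173) / 6 = 174/6 = 29.
Check: 29·(3·29 − 1)/2 = 1247. ✓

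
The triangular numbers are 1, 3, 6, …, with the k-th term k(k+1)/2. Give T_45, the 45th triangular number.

1035

The 45th triangular number is n(n+1)/2 with n = 45.
45·46/2 = 2070/2 = 1035.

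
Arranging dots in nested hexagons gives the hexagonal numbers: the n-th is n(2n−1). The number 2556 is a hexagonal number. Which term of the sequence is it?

Set n(2n−1) = 2556, giving 2n² − n − 2556 = 0.
The discriminant is 1 + 8·2556 = 20449, and √20449 = 143.
So n = (1 + 143) / 4 = 144/4 = 36.

36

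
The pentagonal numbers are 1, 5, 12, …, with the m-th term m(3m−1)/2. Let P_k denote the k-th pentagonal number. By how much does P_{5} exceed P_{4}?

Consecutive pentagonal numbers differ by 3n − 2: here 3·5 − 2 = 13.

13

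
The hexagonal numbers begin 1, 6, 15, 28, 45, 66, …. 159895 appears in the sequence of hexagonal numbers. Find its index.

283

Set n(2n−1) = 159895, giving 2n² − n − 159895 = 0.
The discriminant is 1 + 8·159895 = 1279161, and √1279161 = 1131.
So n = (1 + 1131) / 4 = 1132/4 = 283.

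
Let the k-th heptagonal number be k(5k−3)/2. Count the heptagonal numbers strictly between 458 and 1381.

The n-th heptagonal number is n(5n−3)/2.
Smallest index with value > 458: n = 14 (giving 469).
Largest index with value < 1381: n = 23 (giving 1288).
Indices 14 through 23: 10 terms.

10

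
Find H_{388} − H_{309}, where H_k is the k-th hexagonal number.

388·(2·388 − 1) = 300700 and 309·(2·309 − 1) = 190653.
Difference: 300700 − 190653 = 110047.

110047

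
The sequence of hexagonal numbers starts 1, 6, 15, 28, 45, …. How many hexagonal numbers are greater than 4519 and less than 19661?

The n-th hexagonal number is n(2n−1).
Smallest index with value > 4519: n = 48 (giving 4560).
Largest index with value < 19661: n = 99 (giving 19503).
Indices 48 through 99: 52 terms.

52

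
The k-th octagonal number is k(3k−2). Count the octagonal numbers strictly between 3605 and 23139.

53

The n-th octagonal number is n(3n−2).
Smallest index with value > 3605: n = 36 (giving 3816).
Largest index with value < 23139: n = 88 (giving 23056).
Indices 36 through 88: 53 terms.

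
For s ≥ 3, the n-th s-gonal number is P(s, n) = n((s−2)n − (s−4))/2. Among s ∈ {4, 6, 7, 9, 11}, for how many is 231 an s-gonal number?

s = 4: P(4, 15) = 225 and P(4, 16) = 256; 231 is not s-gonal.
s = 6: P(6, 11) = 231. ✓
s = 7: P(7, 9) = 189 and P(7, 10) = 235; 231 is not s-gonal.
s = 9: P(9, 8) = 204 and P(9, 9) = 261; 231 is not s-gonal.
s = 11: P(11, 7) = 196 and P(11, 8) = 260; 231 is not s-gonal.
Hits: s ∈ {6} → 1.

1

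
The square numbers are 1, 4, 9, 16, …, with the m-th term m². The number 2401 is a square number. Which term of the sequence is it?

We need n² = 2401, so n = √2401 = 49.

49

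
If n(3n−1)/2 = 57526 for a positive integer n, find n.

Set n(3n−1)/2 = 57526, giving 3n² − n − 115052 = 0.
The discriminant is 1 + 24·57526 = 1380625, and √1380625 = 1175.
So n = (1 + 1175) / 6 = 1176/6 = 196.
Check: 196·(3·196 − 1)/2 = 57526. ✓

196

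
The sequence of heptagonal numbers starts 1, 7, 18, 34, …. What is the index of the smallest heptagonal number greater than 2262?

Solve n(5n−3)/2 > 2262 for integer n.
The largest n with value ≤ 2262 is 30 (since 2205 ≤ 2262 < 2356), so the first above is n = 31, value 2356.

31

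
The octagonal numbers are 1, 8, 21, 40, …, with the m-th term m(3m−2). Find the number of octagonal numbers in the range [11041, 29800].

40

The n-th octagonal number is n(3n−2).
Smallest index with value ≥ 11041: n = 61 (giving 11041).
Largest index with value ≤ 29800: n = 100 (giving 29800).
Indices 61 through 100: 40 terms.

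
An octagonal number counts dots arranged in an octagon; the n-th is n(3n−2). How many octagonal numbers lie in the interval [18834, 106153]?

109

The n-th octagonal number is n(3n−2).
Smallest index with value ≥ 18834: n = 80 (giving 19040).
Largest index with value ≤ 106153: n = 188 (giving 105656).
Indices 80 through 188: 109 terms.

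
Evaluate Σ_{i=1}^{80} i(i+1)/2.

Σ i(i+1)/2 = (Σi² + Σi) / 2 over i = 1..80.
Σi = 3240 and Σi² = 173880.
(1·173880 + 1·3240) / 2 = 177120/2 = 88560.

88560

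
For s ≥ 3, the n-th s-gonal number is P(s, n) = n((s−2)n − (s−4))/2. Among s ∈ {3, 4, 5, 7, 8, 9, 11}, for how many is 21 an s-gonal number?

2

s = 3: P(3, 6) = 21. ✓
s = 4: P(4, 4) = 16 and P(4, 5) = 25; 21 is not s-gonal.
s = 5: P(5, 3) = 12 and P(5, 4) = 22; 21 is not s-gonal.
s = 7: P(7, 3) = 18 and P(7, 4) = 34; 21 is not s-gonal.
s = 8: P(8, 3) = 21. ✓
s = 9: P(9, 2) = 9 and P(9, 3) = 24; 21 is not s-gonal.
s = 11: P(11, 2) = 11 and P(11, 3) = 30; 21 is not s-gonal.
Hits: s ∈ {3, 8} → 2.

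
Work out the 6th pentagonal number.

51

The 6th pentagonal number is n(3n−1)/2 with n = 6.
6·(3·6 − 1)/2 = 6·17/2 = 51.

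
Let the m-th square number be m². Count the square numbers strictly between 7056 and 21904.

63

The n-th square number is n².
Smallest index with value > 7056: n = 85 (giving 7225).
Largest index with value < 21904: n = 147 (giving 21609).
Indices 85 through 147: 63 terms.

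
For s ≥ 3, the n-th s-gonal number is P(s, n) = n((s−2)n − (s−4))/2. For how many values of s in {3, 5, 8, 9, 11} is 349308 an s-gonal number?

1

s = 3: P(3, 835) = 349030 and P(3, 836) = 349866; 349308 is not s-gonal.
s = 5: P(5, 482) = 348245 and P(5, 483) = 349692; 349308 is not s-gonal.
s = 8: P(8, 341) = 348161 and P(8, 342) = 350208; 349308 is not s-gonal.
s = 9: P(9, 316) = 348706 and P(9, 317) = 350919; 349308 is not s-gonal.
s = 11: P(11, 279) = 349308. ✓
Hits: s ∈ {11} → 1.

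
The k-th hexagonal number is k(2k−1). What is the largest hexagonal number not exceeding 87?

Solve n(2n−1) ≤ 87 for integer n.
n = 6 gives 66 ≤ 87, while n = 7 gives 91 > 87; so the answer is 66.

66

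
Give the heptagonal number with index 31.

31·(5·31 − 3)/2 = 31·152/2 = 31·76 = 2356.

2356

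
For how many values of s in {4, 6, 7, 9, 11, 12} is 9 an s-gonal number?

2

s = 4: P(4, 3) = 9. ✓
s = 6: P(6, 2) = 6 and P(6, 3) = 15; 9 is not s-gonal.
s = 7: P(7, 2) = 7 and P(7, 3) = 18; 9 is not s-gonal.
s = 9: P(9, 2) = 9. ✓
s = 11: P(11, 1) = 1 and P(11, 2) = 11; 9 is not s-gonal.
s = 12: P(12, 1) = 1 and P(12, 2) = 12; 9 is not s-gonal.
Hits: s ∈ {4, 9} → 2.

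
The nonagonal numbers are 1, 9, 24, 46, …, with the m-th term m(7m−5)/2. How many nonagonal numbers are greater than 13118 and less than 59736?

The n-th nonagonal number is n(7n−5)/2.
Smallest index with value > 13118: n = 62 (giving 13299).
Largest index with value < 59736: n = 130 (giving 58825).
Indices 62 through 130: 69 terms.

69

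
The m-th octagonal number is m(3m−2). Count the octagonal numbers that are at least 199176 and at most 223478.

The n-th octagonal number is n(3n−2).
Smallest index with value ≥ 199176: n = 258 (giving 199176).
Largest index with value ≤ 223478: n = 273 (giving 223041).
Indices 258 through 273: 16 terms.

16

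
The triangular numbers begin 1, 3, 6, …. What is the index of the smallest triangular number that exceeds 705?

38

Solve n(n+1)/2 > 705 for integer n.
The largest n with value ≤ 705 is 37 (since 703 ≤ 705 < 741), so the first above is n = 38, value 741.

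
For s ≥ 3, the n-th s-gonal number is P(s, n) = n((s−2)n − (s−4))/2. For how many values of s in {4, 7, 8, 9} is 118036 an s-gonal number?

1

s = 4: P(4, 343) = 117649 and P(4, 344) = 118336; 118036 is not s-gonal.
s = 7: P(7, 217) = 117397 and P(7, 218) = 118483; 118036 is not s-gonal.
s = 8: P(8, 198) = 117216 and P(8, 199) = 118405; 118036 is not s-gonal.
s = 9: P(9, 184) = 118036. ✓
Hits: s ∈ {9} → 1.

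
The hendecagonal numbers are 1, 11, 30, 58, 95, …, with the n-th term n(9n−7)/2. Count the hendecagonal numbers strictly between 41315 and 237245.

133

The n-th hendecagonal number is n(9n−7)/2.
Smallest index with value > 41315: n = 97 (giving 42001).
Largest index with value < 237245: n = 229 (giving 235183).
Indices 97 through 229: 133 terms.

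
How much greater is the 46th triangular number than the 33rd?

520

46·47/2 = 1081 and 33·34/2 = 561.
Difference: 1081 − 561 = 520.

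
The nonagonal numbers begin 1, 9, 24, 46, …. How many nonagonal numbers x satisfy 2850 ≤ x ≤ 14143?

35

The n-th nonagonal number is n(7n−5)/2.
Smallest index with value ≥ 2850: n = 29 (giving 2871).
Largest index with value ≤ 14143: n = 63 (giving 13734).
Indices 29 through 63: 35 terms.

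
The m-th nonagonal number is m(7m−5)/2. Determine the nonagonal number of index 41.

The 41st nonagonal number is n(7n−5)/2 with n = 41.
41·(7·41 − 5)/2 = 41·282/2 = 41·141 = 5781.

5781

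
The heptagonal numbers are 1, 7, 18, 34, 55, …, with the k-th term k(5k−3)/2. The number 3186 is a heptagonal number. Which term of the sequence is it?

Set n(5n−3)/2 = 3186, giving 5n² − 3n − 6372 = 0.
So n = (3 + 357) / 10 = 360/10 = 36.

36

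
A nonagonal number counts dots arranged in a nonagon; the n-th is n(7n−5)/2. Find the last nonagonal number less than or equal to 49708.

Solve n(7n−5)/2 ≤ 49708 for integer n.
n = 119 gives 49266 ≤ 49708, while n = 120 gives 50100 > 49708; so the answer is 49266.

49266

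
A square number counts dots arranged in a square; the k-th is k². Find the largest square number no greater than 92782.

Solve n² ≤ 92782 for integer n.
n = 304 gives 92416 ≤ 92782, while n = 305 gives 93025 > 92782; so the answer is 92416.

92416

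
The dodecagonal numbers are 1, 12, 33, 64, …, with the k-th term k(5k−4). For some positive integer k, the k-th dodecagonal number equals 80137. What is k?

Set n(5n−4) = 80137, giving 5n² − 4n − 80137 = 0.
So n = (4 + 1266) / 10 = 1270/10 = 127.

127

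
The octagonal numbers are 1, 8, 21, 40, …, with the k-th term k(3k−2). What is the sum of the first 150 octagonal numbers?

3386175

Σ i(3i−2) = 3Σi² − 2Σi over i = 1..150.
Σi = 11325 and Σi² = 1136275.
3·1136275 − 2·11325 = 3386175.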